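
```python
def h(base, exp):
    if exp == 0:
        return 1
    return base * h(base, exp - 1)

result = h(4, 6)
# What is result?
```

h(4, 6) = 4 * 4 * 4 * 4 * 4 * 4 = 4096

Answer: 4096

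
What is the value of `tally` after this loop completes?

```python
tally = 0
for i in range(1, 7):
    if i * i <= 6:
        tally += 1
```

Count numbers where i² ≤ 6
`tally` takes the values: 0 → 1 → 2

Answer: 2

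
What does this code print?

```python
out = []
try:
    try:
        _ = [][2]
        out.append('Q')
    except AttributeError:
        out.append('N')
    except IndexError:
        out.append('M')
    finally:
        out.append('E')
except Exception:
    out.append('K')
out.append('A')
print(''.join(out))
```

Execution trace: 'M' (inner except IndexError) → 'E' (inner finally) → 'A' (after the try/except). Output: MEA

Answer: MEA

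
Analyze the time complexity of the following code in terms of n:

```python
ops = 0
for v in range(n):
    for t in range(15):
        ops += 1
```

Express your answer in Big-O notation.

Each loop level contributes: n × 1. Multiplying the contributions gives O(n).

Answer: O(n)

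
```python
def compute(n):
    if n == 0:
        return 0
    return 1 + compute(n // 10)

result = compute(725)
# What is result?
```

Count of digits of 725: 3

Answer: 3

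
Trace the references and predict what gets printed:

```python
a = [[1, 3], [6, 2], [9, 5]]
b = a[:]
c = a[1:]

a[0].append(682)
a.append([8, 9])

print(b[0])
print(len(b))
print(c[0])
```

Key concept: slice with nested mutation.
Step by step:
`a = [[1, 3], [6, 2], [9, 5]]` → a = [[1, 3], [6, 2], [9, 5]]
`b = a[:]` → b = [[1, 3], [6, 2], [9, 5]]
`c = a[1:]` → c = [[6, 2], [9, 5]]
`a[0].append(682)` → a = [[1, 3, 682], [6, 2], [9, 5]]; b = [[1, 3, 682], [6, 2], [9, 5]]
`a.append([8, 9])` → a = [[1, 3, 682], [6, 2], [9, 5], [8, 9]]
`print(b[0])` → prints [1, 3, 682]
`print(len(b))` → prints 3
`print(c[0])` → prints [6, 2]

Answer:
[1, 3, 682]
3
[6, 2]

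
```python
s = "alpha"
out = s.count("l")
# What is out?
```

Trace:
`s = "alpha"` → s = 'alpha'
`out = s.count("l")` → out = 1
So out = 1

Answer: 1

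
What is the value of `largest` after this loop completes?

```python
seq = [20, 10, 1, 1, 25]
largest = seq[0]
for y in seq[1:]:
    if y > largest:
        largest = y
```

Maximum of [20, 10, 1, 1, 25]
`largest` takes the values: 20 → 25

Answer: 25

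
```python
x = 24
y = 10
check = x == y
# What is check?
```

Trace:
`x = 24` → x = 24
`y = 10` → y = 10
`check = x == y` → check = False
So check = False

Answer: False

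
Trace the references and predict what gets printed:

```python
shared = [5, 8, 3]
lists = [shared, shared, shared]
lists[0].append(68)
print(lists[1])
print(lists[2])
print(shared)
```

Key concept: list of same reference.
Step by step:
`shared = [5, 8, 3]` → shared = [5, 8, 3]
`lists = [shared, shared, shared]` → lists = [[5, 8, 3], [5, 8, 3], [5, 8, 3]]
`lists[0].append(68)` → shared = [5, 8, 3, 68]; lists = [[5, 8, 3, 68], [5, 8, 3, 68], [5, 8, 3, 68]]
`print(lists[1])` → prints [5, 8, 3, 68]
`print(lists[2])` → prints [5, 8, 3, 68]
`print(shared)` → prints [5, 8, 3, 68]

Answer:
[5, 8, 3, 68]
[5, 8, 3, 68]
[5, 8, 3, 68]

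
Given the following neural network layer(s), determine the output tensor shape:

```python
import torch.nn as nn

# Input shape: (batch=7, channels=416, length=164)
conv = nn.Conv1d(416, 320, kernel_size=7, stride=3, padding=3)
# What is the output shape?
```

Input: (7, 416, 164) -> Output: (7, 320, 55)

Answer: (7, 320, 55)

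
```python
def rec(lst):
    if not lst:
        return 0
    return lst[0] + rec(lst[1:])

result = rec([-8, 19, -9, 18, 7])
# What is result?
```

(-8) + 19 + (-9) + 18 + 7 + 0 = 27

Answer: 27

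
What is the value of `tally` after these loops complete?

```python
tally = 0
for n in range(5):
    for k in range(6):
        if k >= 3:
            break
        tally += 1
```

Inner breaks at 3, outer runs 5 times
`tally` takes the values: 0 → 1 → 2 → 3 → 4 → 5 → 6 → 7 → 8 → 9 → 10 → 11 → 12 → 13 → 14 → 15

Answer: 15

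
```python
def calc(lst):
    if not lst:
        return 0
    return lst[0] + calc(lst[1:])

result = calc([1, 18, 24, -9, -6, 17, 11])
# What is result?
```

1 + 18 + 24 + (-9) + (-6) + 17 + 11 + 0 = 56

Answer: 56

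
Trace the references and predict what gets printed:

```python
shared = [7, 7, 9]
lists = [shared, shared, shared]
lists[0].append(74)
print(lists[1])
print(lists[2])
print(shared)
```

Key concept: list of same reference.
Step by step:
`shared = [7, 7, 9]` → shared = [7, 7, 9]
`lists = [shared, shared, shared]` → lists = [[7, 7, 9], [7, 7, 9], [7, 7, 9]]
`lists[0].append(74)` → shared = [7, 7, 9, 74]; lists = [[7, 7, 9, 74], [7, 7, 9, 74], [7, 7, 9, 74]]
`print(lists[1])` → prints [7, 7, 9, 74]
`print(lists[2])` → prints [7, 7, 9, 74]
`print(shared)` → prints [7, 7, 9, 74]

Answer:
[7, 7, 9, 74]
[7, 7, 9, 74]
[7, 7, 9, 74]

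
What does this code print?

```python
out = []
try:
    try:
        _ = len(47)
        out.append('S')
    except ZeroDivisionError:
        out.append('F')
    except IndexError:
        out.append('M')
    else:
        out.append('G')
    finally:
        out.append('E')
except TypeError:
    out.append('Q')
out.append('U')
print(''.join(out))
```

Execution trace: 'E' (finally) → 'Q' (outer except TypeError) → 'U' (after the try/except). Output: EQU

Answer: EQU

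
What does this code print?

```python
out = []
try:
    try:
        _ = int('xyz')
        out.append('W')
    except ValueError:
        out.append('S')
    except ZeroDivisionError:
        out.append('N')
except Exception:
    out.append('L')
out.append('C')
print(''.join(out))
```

Execution trace: 'S' (inner except ValueError) → 'C' (after the try/except). Output: SC

Answer: SC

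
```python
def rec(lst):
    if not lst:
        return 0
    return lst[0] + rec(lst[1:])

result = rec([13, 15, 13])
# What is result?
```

13 + 15 + 13 + 0 = 41

Answer: 41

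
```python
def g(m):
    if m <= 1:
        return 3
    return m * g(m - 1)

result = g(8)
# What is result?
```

g(8) = 8 * 7 * 6 * 5 * 4 * 3 * 2 * 3 = 120960

Answer: 120960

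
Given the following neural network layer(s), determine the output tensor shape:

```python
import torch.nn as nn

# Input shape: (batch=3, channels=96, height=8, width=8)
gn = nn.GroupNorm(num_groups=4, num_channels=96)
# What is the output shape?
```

Input: (3, 96, 8, 8) -> Output: (3, 96, 8, 8)

Answer: (3, 96, 8, 8)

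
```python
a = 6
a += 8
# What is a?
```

Trace:
`a = 6` → a = 6
`a += 8` → a = 14
So a = 14

Answer: 14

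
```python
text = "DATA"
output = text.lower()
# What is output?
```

Trace:
`text = "DATA"` → text = 'DATA'
`output = text.lower()` → output = 'data'
So output = 'data'

Answer: 'data'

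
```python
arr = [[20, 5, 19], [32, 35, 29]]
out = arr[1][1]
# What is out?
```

Trace:
`arr = [[20, 5, 19], [32, 35, 29]]` → arr = [[20, 5, 19], [32, 35, 29]]
`out = arr[1][1]` → out = 35
So out = 35

Answer: 35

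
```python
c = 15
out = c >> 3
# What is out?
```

Trace:
`c = 15` → c = 15
`out = c >> 3` → out = 1
So out = 1

Answer: 1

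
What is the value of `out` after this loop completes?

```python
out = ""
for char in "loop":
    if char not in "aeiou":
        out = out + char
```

Remove vowels from 'loop'
`out` takes the values: "" → "l" → "lp"

Answer: "lp"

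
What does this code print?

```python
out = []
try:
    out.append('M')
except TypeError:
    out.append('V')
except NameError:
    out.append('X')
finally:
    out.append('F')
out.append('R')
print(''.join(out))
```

Execution trace: 'M' (try body, no exception) → 'F' (finally) → 'R' (after the try/except). Output: MFR

Answer: MFR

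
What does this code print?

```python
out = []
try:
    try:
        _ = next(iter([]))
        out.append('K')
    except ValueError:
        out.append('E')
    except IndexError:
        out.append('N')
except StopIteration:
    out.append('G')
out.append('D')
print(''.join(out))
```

Execution trace: 'G' (outer except StopIteration) → 'D' (after the try/except). Output: GD

Answer: GD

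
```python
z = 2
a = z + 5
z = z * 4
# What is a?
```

Trace:
`z = 2` → z = 2
`a = z + 5` → a = 7
`z = z * 4` → z = 8
So a = 7

Answer: 7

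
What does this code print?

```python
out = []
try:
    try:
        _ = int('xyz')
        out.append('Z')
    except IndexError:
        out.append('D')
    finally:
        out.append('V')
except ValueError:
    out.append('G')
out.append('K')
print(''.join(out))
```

Execution trace: 'V' (finally) → 'G' (outer except ValueError) → 'K' (after the try/except). Output: VGK

Answer: VGK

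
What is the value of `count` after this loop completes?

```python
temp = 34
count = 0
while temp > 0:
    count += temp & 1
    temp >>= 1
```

Count set bits in 34 (binary: 0b100010)
`count` takes the values: 0 → 1 → 2

Answer: 2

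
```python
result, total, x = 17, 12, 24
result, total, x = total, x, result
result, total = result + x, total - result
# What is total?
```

Trace:
`result, total, x = 17, 12, 24` → result = 17; total = 12; x = 24
`result, total, x = total, x, result` → result = 12; total = 24; x = 17
`result, total = result + x, total - result` → result = 29; total = 12
So total = 12

Answer: 12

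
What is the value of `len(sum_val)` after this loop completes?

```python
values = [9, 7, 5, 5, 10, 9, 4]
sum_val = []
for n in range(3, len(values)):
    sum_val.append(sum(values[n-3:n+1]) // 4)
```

Number of 4-element averages
`sum_val` takes the values: [] → [6] → [6, 6] → [6, 6, 7] → [6, 6, 7, 7]
So `len(sum_val)` = 4

Answer: 4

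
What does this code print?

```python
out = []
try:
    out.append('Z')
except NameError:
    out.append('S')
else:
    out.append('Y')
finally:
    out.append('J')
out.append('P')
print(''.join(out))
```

Execution trace: 'Z' (try body, no exception) → 'Y' (else) → 'J' (finally) → 'P' (after the try/except). Output: ZYJP

Answer: ZYJP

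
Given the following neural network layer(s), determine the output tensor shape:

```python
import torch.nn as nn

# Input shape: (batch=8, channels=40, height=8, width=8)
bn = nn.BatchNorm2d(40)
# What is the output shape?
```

Input: (8, 40, 8, 8) -> Output: (8, 40, 8, 8)

Answer: (8, 40, 8, 8)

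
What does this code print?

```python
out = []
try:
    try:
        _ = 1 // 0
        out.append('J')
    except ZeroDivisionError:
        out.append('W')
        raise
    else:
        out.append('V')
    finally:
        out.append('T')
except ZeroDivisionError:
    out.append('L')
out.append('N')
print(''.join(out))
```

Execution trace: 'W' (inner except ZeroDivisionError) → 'T' (inner finally) → 'L' (outer except ZeroDivisionError) → 'N' (after the try/except). Output: WTLN

Answer: WTLN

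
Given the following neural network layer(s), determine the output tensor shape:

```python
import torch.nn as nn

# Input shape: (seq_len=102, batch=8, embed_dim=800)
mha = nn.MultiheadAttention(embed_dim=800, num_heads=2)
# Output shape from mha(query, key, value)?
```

Input: (102, 8, 800) -> Output: (102, 8, 800)

Answer: (102, 8, 800)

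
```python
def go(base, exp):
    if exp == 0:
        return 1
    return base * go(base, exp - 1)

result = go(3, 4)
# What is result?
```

go(3, 4) = 3 * 3 * 3 * 3 = 81

Answer: 81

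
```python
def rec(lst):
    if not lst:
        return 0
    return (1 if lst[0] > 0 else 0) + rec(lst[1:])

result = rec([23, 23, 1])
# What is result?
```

Count of positive elements in [23, 23, 1] = 3

Answer: 3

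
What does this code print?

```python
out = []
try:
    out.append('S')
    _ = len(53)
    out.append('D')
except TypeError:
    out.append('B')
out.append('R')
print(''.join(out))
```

Execution trace: 'S' (try body) → 'B' (except TypeError) → 'R' (after the try/except). Output: SBR

Answer: SBR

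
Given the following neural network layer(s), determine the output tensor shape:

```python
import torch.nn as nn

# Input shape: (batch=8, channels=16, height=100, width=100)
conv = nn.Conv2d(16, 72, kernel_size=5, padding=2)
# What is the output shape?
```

Input: (8, 16, 100, 100) -> Output: (8, 72, 100, 100)

Answer: (8, 72, 100, 100)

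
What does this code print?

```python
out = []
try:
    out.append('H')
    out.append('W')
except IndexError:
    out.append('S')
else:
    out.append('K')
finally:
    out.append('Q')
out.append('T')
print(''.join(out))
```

Execution trace: 'H' (try body) → 'W' (try body, no exception) → 'K' (else) → 'Q' (finally) → 'T' (after the try/except). Output: HWKQT

Answer: HWKQT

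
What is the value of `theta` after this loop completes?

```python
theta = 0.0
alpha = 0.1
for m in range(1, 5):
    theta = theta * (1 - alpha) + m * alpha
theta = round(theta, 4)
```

Moving average with lr=0.1
`theta` takes the values: 0.0 → 0.1 → 0.29 → 0.561 → 0.9049

Answer: 0.9049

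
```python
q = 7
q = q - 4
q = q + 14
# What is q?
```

Trace:
`q = 7` → q = 7
`q = q - 4` → q = 3
`q = q + 14` → q = 17
So q = 17

Answer: 17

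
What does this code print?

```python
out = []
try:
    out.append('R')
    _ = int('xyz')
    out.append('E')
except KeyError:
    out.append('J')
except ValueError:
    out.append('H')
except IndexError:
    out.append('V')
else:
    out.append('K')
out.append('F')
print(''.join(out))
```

Execution trace: 'R' (try body) → 'H' (except ValueError) → 'F' (after the try/except). Output: RHF

Answer: RHF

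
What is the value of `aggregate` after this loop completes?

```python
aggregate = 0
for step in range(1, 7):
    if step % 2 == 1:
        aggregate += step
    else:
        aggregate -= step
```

Add odd, subtract even
`aggregate` takes the values: 0 → 1 → -1 → 2 → -2 → 3 → -3

Answer: -3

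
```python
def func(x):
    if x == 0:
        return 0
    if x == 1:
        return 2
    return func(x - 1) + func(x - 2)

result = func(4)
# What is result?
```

Build up from base cases: func(0)=0, func(1)=2, func(2)=2, func(3)=4, func(4)=6

Answer: 6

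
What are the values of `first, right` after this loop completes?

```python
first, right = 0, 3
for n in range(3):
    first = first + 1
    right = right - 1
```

first goes 0→3, right goes 3→0
`first, right` takes the values: (0, 3) → (1, 3) → (1, 2) → (2, 2) → (2, 1) → (3, 1) → (3, 0)

Answer: 3, 0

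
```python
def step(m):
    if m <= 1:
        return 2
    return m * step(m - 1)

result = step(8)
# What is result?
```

step(8) = 8 * 7 * 6 * 5 * 4 * 3 * 2 * 2 = 80640

Answer: 80640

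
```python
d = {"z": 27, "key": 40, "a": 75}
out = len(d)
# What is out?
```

Trace:
`d = {"z": 27, "key": 40, "a": 75}` → d = {'z': 27, 'key': 40, 'a': 75}
`out = len(d)` → out = 3
So out = 3

Answer: 3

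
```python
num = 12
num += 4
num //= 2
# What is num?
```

Trace:
`num = 12` → num = 12
`num += 4` → num = 16
`num //= 2` → num = 8
So num = 8

Answer: 8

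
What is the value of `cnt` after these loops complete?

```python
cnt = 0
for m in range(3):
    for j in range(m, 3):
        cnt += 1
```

Upper triangle: 3 + 2 + ... + 1
`cnt` takes the values: 0 → 1 → 2 → 3 → 4 → 5 → 6

Answer: 6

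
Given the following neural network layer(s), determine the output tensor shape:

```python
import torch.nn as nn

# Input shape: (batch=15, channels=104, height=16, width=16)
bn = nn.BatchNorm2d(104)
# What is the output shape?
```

Input: (15, 104, 16, 16) -> Output: (15, 104, 16, 16)

Answer: (15, 104, 16, 16)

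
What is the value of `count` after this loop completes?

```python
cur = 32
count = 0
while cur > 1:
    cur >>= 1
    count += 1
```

Count right shifts until 1
`count` takes the values: 0 → 1 → 2 → 3 → 4 → 5

Answer: 5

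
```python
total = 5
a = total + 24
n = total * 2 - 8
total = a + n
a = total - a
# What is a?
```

Trace:
`total = 5` → total = 5
`a = total + 24` → a = 29
`n = total * 2 - 8` → n = 2
`total = a + n` → total = 31
`a = total - a` → a = 2
So a = 2

Answer: 2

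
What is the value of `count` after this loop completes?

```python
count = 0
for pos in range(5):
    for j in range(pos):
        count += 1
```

Triangle number: 0+1+2+...+4
`count` takes the values: 0 → 1 → 2 → 3 → 4 → 5 → 6 → 7 → 8 → 9 → 10

Answer: 10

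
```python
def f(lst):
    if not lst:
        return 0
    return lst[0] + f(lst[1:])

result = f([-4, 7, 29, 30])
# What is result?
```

(-4) + 7 + 29 + 30 + 0 = 62

Answer: 62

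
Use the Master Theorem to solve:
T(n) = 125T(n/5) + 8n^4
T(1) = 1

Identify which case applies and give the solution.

a=125, b=5, f(n)=8n^4. log_5(125) = 3. Since c=4 > 3 and the regularity condition holds (125(n/5)^4 = (125/5^4)n^4 with 125/5^4 < 1), Case 3 applies: T(n) = Θ(f(n)) = O(n^4).

Answer: O(n^4) - Case 3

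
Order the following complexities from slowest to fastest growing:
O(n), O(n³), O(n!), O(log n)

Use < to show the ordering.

Ordered by growth rate: O(log n) < O(n) < O(n³) < O(n!)

Answer: O(log n) < O(n) < O(n³) < O(n!)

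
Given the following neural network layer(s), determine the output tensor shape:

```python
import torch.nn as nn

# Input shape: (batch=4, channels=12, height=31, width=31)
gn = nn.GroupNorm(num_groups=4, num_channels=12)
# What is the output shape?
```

Input: (4, 12, 31, 31) -> Output: (4, 12, 31, 31)

Answer: (4, 12, 31, 31)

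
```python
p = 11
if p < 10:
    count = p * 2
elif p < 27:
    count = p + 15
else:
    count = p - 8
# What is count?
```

Trace:
`p = 11` → p = 11
`if p < 10: ...` → p < 10 is False, p < 27 is True → count = 26
So count = 26

Answer: 26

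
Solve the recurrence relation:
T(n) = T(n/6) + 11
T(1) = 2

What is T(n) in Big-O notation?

Each step divides n by 6 and adds 11. After log_6(n) steps we reach T(1)=2. So T(n) = 11·log_6(n) + 2 = O(log n).

Answer: O(log n)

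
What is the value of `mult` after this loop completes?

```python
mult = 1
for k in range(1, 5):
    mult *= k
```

4! = 24
`mult` takes the values: 1 → 2 → 6 → 24

Answer: 24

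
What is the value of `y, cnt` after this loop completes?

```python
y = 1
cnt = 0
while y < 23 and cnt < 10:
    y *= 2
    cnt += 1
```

Double until >= 23 or 10 iterations
`y, cnt` takes the values: (1, 0) → (2, 0) → (2, 1) → (4, 1) → (4, 2) → (8, 2) → (8, 3) → (16, 3) → (16, 4) → (32, 4) → (32, 5)

Answer: 32, 5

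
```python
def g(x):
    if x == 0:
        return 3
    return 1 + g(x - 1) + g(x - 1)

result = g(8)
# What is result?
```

g(x) = 1 + 2·g(x-1), g(0)=3. Closed form: (3+1)·2^8 - 1 = 1023.

Answer: 1023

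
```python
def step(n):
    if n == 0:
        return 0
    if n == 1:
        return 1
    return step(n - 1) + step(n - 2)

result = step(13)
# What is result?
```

Build up from base cases: step(0)=0, step(1)=1, step(2)=1, step(3)=2, step(4)=3, step(5)=5, step(6)=8, ..., step(13)=233

Answer: 233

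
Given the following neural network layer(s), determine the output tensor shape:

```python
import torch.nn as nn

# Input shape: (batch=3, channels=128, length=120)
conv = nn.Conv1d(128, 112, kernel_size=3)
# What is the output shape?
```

Input: (3, 128, 120) -> Output: (3, 112, 118)

Answer: (3, 112, 118)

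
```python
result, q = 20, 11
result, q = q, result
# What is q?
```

Trace:
`result, q = 20, 11` → result = 20; q = 11
`result, q = q, result` → result = 11; q = 20
So q = 20

Answer: 20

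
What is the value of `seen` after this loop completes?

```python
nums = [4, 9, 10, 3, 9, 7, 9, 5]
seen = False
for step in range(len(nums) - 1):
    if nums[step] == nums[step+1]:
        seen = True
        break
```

Check consecutive duplicates in [4, 9, 10, 3, 9, 7, 9, 5]
`seen` takes the values: False

Answer: False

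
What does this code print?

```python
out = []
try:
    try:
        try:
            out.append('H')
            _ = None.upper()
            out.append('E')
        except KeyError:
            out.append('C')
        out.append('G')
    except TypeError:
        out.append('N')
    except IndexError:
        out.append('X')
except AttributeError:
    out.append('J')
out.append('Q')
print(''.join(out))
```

Execution trace: 'H' (inner try body) → 'J' (outer except AttributeError) → 'Q' (after the try/except). Output: HJQ

Answer: HJQ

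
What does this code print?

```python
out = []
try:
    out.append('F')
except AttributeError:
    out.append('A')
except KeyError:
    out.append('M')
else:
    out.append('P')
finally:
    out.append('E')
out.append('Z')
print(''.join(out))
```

Execution trace: 'F' (try body, no exception) → 'P' (else) → 'E' (finally) → 'Z' (after the try/except). Output: FPEZ

Answer: FPEZ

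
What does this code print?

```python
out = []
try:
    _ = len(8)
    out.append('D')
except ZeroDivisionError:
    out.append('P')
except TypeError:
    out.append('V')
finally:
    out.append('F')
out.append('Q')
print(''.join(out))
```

Execution trace: 'V' (except TypeError) → 'F' (finally) → 'Q' (after the try/except). Output: VFQ

Answer: VFQ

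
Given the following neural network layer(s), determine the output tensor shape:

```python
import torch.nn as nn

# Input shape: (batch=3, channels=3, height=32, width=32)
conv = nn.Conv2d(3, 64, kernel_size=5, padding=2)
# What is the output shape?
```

Input: (3, 3, 32, 32) -> Output: (3, 64, 32, 32)

Answer: (3, 64, 32, 32)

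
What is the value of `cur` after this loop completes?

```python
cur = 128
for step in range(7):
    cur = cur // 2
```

Halve 7 times: 128 // 2^7 = 1
`cur` takes the values: 128 → 64 → 32 → 16 → 8 → 4 → 2 → 1

Answer: 1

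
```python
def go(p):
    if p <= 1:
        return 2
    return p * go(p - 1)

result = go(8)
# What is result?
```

go(8) = 8 * 7 * 6 * 5 * 4 * 3 * 2 * 2 = 80640

Answer: 80640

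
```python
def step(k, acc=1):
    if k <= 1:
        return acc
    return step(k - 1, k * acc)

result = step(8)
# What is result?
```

Accumulator trace (n, acc): (8, 1) -> (7, 8) -> (6, 56) -> (5, 336) -> (4, 1680) -> (3, 6720) -> (2, 20160) -> (1, 40320) -> return 40320

Answer: 40320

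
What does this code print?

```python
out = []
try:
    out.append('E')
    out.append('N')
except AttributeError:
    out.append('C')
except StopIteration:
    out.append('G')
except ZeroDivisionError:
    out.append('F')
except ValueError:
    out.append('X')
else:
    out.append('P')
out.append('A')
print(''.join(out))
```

Execution trace: 'E' (try body) → 'N' (try body, no exception) → 'P' (else) → 'A' (after the try/except). Output: ENPA

Answer: ENPA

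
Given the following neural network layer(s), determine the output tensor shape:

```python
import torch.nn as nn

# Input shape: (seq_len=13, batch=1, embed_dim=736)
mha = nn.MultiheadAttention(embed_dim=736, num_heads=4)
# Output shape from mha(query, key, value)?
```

Input: (13, 1, 736) -> Output: (13, 1, 736)

Answer: (13, 1, 736)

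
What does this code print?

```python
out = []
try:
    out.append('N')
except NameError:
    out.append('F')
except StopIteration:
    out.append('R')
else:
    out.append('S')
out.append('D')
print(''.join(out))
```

Execution trace: 'N' (try body, no exception) → 'S' (else) → 'D' (after the try/except). Output: NSD

Answer: NSD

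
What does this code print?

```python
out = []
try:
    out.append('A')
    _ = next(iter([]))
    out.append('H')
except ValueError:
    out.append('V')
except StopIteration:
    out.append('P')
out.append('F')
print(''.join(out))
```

Execution trace: 'A' (try body) → 'P' (except StopIteration) → 'F' (after the try/except). Output: APF

Answer: APF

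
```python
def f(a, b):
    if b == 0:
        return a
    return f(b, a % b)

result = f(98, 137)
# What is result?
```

f(98, 137) -> f(137, 98) -> f(98, 39) -> f(39, 20) -> f(20, 19) -> f(19, 1) -> f(1, 0) -> 1

Answer: 1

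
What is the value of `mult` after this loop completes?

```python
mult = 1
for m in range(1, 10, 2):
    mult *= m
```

Product of 1, 3, 5, ... up to 9
`mult` takes the values: 1 → 3 → 15 → 105 → 945

Answer: 945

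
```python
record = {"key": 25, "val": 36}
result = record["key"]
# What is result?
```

Trace:
`record = {"key": 25, "val": 36}` → record = {'key': 25, 'val': 36}
`result = record["key"]` → result = 25
So result = 25

Answer: 25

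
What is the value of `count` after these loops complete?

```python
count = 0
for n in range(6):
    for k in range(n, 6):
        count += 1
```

Upper triangle: 6 + 5 + ... + 1
`count` takes the values: 0 → 1 → 2 → 3 → 4 → 5 → 6 → 7 → 8 → 9 → 10 → 11 → 12 → 13 → 14 → 15 → 16 → 17 → 18 → 19 → 20 → 21

Answer: 21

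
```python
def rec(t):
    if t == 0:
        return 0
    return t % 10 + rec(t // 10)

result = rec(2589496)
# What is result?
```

Sum of digits of 2589496: 6 + 9 + 4 + 9 + 8 + 5 + 2 = 43

Answer: 43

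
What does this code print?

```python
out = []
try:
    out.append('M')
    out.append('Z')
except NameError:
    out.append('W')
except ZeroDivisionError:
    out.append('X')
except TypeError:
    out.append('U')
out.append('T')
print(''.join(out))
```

Execution trace: 'M' (try body) → 'Z' (try body, no exception) → 'T' (after the try/except). Output: MZT

Answer: MZT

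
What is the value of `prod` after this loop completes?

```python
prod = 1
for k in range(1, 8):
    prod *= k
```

7! = 5040
`prod` takes the values: 1 → 2 → 6 → 24 → 120 → 720 → 5040

Answer: 5040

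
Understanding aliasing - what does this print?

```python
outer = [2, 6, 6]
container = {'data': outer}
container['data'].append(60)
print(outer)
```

Key concept: dict holds reference to list.
Step by step:
`outer = [2, 6, 6]` → outer = [2, 6, 6]
`container = {'data': outer}` → container = {'data': [2, 6, 6]}
`container['data'].append(60)` → outer = [2, 6, 6, 60]; container = {'data': [2, 6, 6, 60]}
`print(outer)` → prints [2, 6, 6, 60]

Answer: [2, 6, 6, 60]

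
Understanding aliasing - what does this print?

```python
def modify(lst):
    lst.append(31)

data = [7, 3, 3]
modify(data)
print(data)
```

Key concept: function modifies passed list.
Step by step:
`data = [7, 3, 3]` → data = [7, 3, 3]
`modify(data)` → data = [7, 3, 3, 31]
`print(data)` → prints [7, 3, 3, 31]

Answer: [7, 3, 3, 31]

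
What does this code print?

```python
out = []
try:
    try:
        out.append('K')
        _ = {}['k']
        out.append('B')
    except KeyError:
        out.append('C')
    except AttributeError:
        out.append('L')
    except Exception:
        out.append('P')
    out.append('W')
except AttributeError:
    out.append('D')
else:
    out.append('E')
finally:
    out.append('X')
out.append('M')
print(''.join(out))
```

Execution trace: 'K' (inner try body) → 'C' (inner except KeyError) → 'W' (try body, no exception) → 'E' (else) → 'X' (finally) → 'M' (after the try/except). Output: KCWEXM

Answer: KCWEXM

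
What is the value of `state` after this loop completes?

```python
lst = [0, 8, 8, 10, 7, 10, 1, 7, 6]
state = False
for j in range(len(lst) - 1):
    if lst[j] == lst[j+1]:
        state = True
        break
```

Check consecutive duplicates in [0, 8, 8, 10, 7, 10, 1, 7, 6]
`state` takes the values: False → True

Answer: True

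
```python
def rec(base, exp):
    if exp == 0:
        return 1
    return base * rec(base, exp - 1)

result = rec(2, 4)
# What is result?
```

rec(2, 4) = 2 * 2 * 2 * 2 = 16

Answer: 16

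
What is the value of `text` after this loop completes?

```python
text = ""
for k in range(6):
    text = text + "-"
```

Repeat '-' 6 times
`text` takes the values: "" → "-" → "--" → "---" → "----" → "-----" → "------"

Answer: "------"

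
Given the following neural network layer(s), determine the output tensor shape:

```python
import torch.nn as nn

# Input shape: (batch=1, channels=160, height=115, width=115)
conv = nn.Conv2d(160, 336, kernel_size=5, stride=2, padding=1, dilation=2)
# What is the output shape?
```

Input: (1, 160, 115, 115) -> Output: (1, 336, 55, 55)

Answer: (1, 336, 55, 55)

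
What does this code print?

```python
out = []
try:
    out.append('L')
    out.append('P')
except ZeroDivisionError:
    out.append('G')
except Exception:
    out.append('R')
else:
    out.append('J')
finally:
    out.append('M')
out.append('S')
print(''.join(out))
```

Execution trace: 'L' (try body) → 'P' (try body, no exception) → 'J' (else) → 'M' (finally) → 'S' (after the try/except). Output: LPJMS

Answer: LPJMS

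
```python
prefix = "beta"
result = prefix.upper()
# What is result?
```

Trace:
`prefix = "beta"` → prefix = 'beta'
`result = prefix.upper()` → result = 'BETA'
So result = 'BETA'

Answer: 'BETA'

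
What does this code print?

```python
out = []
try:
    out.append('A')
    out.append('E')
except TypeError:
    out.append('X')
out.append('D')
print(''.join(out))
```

Execution trace: 'A' (try body) → 'E' (try body, no exception) → 'D' (after the try/except). Output: AED

Answer: AED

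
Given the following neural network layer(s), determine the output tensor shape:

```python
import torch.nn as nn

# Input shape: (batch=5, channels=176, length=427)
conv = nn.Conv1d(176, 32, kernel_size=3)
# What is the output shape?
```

Input: (5, 176, 427) -> Output: (5, 32, 425)

Answer: (5, 32, 425)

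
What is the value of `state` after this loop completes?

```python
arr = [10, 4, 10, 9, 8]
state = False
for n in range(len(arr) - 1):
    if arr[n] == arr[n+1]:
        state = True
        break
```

Check consecutive duplicates in [10, 4, 10, 9, 8]
`state` takes the values: False

Answer: False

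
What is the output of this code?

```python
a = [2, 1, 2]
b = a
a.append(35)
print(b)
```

Key concept: basic list aliasing.
Step by step:
`a = [2, 1, 2]` → a = [2, 1, 2]
`b = a` → b = [2, 1, 2] (same object as a)
`a.append(35)` → a = [2, 1, 2, 35] (same object as b); b = [2, 1, 2, 35] (same object as a)
`print(b)` → prints [2, 1, 2, 35]

Answer: [2, 1, 2, 35]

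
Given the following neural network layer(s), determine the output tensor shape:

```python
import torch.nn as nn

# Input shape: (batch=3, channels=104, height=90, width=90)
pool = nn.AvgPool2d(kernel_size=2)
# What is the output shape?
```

Input: (3, 104, 90, 90) -> Output: (3, 104, 45, 45)

Answer: (3, 104, 45, 45)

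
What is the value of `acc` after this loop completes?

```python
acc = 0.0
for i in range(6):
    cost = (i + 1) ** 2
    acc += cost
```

Sum of squared losses 1² + 2² + ... + 6²
`acc` takes the values: 0.0 → 1.0 → 5.0 → 14.0 → 30.0 → 55.0 → 91.0

Answer: 91.0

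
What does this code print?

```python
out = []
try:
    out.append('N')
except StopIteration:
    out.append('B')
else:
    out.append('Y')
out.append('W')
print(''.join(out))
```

Execution trace: 'N' (try body, no exception) → 'Y' (else) → 'W' (after the try/except). Output: NYW

Answer: NYW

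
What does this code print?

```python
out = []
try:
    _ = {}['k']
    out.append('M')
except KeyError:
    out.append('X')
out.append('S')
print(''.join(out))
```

Execution trace: 'X' (except KeyError) → 'S' (after the try/except). Output: XS

Answer: XS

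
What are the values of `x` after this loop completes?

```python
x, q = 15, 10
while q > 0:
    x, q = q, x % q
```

GCD of 15 and 10
`x` takes the values: 15 → 10 → 5

Answer: 5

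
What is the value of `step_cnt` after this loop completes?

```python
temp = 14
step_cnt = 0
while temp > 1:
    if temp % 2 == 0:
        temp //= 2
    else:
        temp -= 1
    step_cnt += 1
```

Steps to reduce 14 to 1
`step_cnt` takes the values: 0 → 1 → 2 → 3 → 4 → 5

Answer: 5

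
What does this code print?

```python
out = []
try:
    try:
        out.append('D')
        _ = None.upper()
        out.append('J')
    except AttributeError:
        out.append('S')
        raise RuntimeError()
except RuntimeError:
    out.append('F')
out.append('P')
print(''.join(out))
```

Execution trace: 'D' (inner try body) → 'S' (inner except AttributeError) → 'F' (outer except RuntimeError) → 'P' (after the try/except). Output: DSFP

Answer: DSFP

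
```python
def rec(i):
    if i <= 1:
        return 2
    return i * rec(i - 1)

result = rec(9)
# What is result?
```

rec(9) = 9 * 8 * 7 * 6 * 5 * 4 * 3 * 2 * 2 = 725760

Answer: 725760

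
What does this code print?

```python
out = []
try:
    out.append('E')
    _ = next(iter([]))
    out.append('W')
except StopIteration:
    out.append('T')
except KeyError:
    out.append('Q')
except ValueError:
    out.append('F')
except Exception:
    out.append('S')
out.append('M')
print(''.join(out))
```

Execution trace: 'E' (try body) → 'T' (except StopIteration) → 'M' (after the try/except). Output: ETM

Answer: ETM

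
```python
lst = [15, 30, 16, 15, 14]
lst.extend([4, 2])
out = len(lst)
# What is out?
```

Trace:
`lst = [15, 30, 16, 15, 14]` → lst = [15, 30, 16, 15, 14]
`lst.extend([4, 2])` → lst = [15, 30, 16, 15, 14, 4, 2]
`out = len(lst)` → out = 7
So out = 7

Answer: 7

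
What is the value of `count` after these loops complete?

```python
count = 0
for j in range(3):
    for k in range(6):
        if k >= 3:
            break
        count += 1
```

Inner breaks at 3, outer runs 3 times
`count` takes the values: 0 → 1 → 2 → 3 → 4 → 5 → 6 → 7 → 8 → 9

Answer: 9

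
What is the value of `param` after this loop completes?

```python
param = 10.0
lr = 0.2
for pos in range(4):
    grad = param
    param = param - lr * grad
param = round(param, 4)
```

Gradient descent: w = 10.0 * (1 - 0.2)^4
`param` takes the values: 10.0 → 8.0 → 6.4 → 5.12 → 4.096

Answer: 4.096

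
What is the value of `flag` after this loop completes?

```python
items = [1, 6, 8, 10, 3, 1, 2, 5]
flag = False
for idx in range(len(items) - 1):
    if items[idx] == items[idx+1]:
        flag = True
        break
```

Check consecutive duplicates in [1, 6, 8, 10, 3, 1, 2, 5]
`flag` takes the values: False

Answer: False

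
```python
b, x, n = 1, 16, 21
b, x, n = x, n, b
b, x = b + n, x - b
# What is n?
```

Trace:
`b, x, n = 1, 16, 21` → b = 1; x = 16; n = 21
`b, x, n = x, n, b` → b = 16; x = 21; n = 1
`b, x = b + n, x - b` → b = 17; x = 5
So n = 1

Answer: 1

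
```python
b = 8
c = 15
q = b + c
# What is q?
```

Trace:
`b = 8` → b = 8
`c = 15` → c = 15
`q = b + c` → q = 23
So q = 23

Answer: 23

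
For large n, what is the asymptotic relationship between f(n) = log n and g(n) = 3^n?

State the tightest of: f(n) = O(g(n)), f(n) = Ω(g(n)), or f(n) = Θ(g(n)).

log n vs 3^n: f(n) = O(g(n)) but not Ω(g(n)) — 3^n grows strictly faster than log n.

Answer: f(n) = O(g(n)) but not Ω(g(n)) — 3^n grows strictly faster than log n.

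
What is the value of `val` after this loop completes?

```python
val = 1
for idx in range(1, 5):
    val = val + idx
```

Start at 1, add 1 through 4
`val` takes the values: 1 → 2 → 4 → 7 → 11

Answer: 11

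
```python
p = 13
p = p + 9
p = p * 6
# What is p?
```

Trace:
`p = 13` → p = 13
`p = p + 9` → p = 22
`p = p * 6` → p = 132
So p = 132

Answer: 132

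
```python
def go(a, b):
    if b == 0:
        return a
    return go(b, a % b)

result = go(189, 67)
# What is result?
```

go(189, 67) -> go(67, 55) -> go(55, 12) -> go(12, 7) -> go(7, 5) -> go(5, 2) -> go(2, 1) -> go(1, 0) -> 1

Answer: 1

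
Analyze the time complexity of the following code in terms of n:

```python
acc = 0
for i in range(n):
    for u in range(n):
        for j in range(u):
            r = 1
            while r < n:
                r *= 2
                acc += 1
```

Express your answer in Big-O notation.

Each loop level contributes: n × n × n × log n. Multiplying the contributions gives O(n^3 log n).

Answer: O(n^3 log n)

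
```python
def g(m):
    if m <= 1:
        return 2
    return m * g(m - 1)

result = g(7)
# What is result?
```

g(7) = 7 * 6 * 5 * 4 * 3 * 2 * 2 = 10080

Answer: 10080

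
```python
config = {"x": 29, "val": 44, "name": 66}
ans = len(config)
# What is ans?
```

Trace:
`config = {"x": 29, "val": 44, "name": 66}` → config = {'x': 29, 'val': 44, 'name': 66}
`ans = len(config)` → ans = 3
So ans = 3

Answer: 3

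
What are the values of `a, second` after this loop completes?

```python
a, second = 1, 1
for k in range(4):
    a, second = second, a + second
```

Fibonacci: after 4 iterations
`a, second` takes the values: (1, 1) → (1, 2) → (2, 3) → (3, 5) → (5, 8)

Answer: 5, 8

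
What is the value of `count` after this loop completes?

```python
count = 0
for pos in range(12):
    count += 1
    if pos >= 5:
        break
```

Loop breaks when pos reaches 5, count is 6
`count` takes the values: 0 → 1 → 2 → 3 → 4 → 5 → 6

Answer: 6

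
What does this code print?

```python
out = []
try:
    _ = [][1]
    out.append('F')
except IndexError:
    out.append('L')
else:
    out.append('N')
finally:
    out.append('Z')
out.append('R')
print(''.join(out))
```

Execution trace: 'L' (except IndexError) → 'Z' (finally) → 'R' (after the try/except). Output: LZR

Answer: LZR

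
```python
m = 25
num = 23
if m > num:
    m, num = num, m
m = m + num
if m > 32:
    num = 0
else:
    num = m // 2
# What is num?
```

Trace:
`m = 25` → m = 25
`num = 23` → num = 23
`if m > num: ...` → m > num is True → m = 23; num = 25
`m = m + num` → m = 48
`if m > 32: ...` → m > 32 is True → num = 0
So num = 0

Answer: 0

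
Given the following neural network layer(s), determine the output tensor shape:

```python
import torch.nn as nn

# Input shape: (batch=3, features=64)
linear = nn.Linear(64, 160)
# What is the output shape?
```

Input: (3, 64) -> Output: (3, 160)

Answer: (3, 160)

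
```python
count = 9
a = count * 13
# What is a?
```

Trace:
`count = 9` → count = 9
`a = count * 13` → a = 117
So a = 117

Answer: 117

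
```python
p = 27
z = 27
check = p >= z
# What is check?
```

Trace:
`p = 27` → p = 27
`z = 27` → z = 27
`check = p >= z` → check = True
So check = True

Answer: True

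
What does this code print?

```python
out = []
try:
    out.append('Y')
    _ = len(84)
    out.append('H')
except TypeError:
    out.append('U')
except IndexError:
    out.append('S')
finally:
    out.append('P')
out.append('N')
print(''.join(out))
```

Execution trace: 'Y' (try body) → 'U' (except TypeError) → 'P' (finally) → 'N' (after the try/except). Output: YUPN

Answer: YUPN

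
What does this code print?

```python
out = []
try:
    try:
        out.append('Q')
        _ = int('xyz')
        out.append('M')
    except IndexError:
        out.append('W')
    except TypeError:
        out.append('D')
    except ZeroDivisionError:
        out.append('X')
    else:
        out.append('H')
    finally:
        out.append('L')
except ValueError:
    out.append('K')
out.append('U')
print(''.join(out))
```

Execution trace: 'Q' (try body) → 'L' (finally) → 'K' (outer except ValueError) → 'U' (after the try/except). Output: QLKU

Answer: QLKU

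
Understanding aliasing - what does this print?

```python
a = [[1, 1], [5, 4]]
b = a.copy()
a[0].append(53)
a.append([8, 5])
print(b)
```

Key concept: shallow copy with nested lists.
Step by step:
`a = [[1, 1], [5, 4]]` → a = [[1, 1], [5, 4]]
`b = a.copy()` → b = [[1, 1], [5, 4]]
`a[0].append(53)` → a = [[1, 1, 53], [5, 4]]; b = [[1, 1, 53], [5, 4]]
`a.append([8, 5])` → a = [[1, 1, 53], [5, 4], [8, 5]]
`print(b)` → prints [[1, 1, 53], [5, 4]]

Answer: [[1, 1, 53], [5, 4]]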